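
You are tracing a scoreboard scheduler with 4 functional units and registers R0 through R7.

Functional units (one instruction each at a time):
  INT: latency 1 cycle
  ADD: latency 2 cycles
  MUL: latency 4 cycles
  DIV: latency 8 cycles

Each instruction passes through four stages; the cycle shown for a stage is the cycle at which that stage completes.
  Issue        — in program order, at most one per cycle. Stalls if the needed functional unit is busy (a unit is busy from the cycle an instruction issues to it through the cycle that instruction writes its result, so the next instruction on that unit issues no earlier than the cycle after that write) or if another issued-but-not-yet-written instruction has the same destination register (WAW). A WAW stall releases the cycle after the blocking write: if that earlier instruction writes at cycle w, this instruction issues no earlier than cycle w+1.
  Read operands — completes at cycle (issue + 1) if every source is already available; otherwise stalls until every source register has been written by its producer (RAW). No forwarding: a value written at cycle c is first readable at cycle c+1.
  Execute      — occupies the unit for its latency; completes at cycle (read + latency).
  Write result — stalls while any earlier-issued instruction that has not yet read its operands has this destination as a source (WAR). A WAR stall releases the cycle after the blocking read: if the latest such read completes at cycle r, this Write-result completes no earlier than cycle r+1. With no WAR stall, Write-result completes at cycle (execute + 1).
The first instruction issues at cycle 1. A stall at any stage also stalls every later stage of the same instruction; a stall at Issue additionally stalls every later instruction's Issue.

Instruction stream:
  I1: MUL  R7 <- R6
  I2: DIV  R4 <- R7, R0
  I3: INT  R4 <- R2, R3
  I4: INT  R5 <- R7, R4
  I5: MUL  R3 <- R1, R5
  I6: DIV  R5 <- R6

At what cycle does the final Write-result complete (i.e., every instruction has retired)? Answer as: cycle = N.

cycle = 36

I1: IS=1 RO=2 EX=6 WR=7
I2: IS=2 RO=8 EX=16 WR=17  [RAW R7: wait I1 write@7]
I3: IS=18 RO=19 EX=20 WR=21  [WAW R4: wait I2 write@17]
I4: IS=22 RO=23 EX=24 WR=25  [struct: INT busy until I3 writes@21]
I5: IS=23 RO=26 EX=30 WR=31  [RAW R5: wait I4 write@25]
I6: IS=26 RO=27 EX=35 WR=36  [WAW R5: wait I4 write@25]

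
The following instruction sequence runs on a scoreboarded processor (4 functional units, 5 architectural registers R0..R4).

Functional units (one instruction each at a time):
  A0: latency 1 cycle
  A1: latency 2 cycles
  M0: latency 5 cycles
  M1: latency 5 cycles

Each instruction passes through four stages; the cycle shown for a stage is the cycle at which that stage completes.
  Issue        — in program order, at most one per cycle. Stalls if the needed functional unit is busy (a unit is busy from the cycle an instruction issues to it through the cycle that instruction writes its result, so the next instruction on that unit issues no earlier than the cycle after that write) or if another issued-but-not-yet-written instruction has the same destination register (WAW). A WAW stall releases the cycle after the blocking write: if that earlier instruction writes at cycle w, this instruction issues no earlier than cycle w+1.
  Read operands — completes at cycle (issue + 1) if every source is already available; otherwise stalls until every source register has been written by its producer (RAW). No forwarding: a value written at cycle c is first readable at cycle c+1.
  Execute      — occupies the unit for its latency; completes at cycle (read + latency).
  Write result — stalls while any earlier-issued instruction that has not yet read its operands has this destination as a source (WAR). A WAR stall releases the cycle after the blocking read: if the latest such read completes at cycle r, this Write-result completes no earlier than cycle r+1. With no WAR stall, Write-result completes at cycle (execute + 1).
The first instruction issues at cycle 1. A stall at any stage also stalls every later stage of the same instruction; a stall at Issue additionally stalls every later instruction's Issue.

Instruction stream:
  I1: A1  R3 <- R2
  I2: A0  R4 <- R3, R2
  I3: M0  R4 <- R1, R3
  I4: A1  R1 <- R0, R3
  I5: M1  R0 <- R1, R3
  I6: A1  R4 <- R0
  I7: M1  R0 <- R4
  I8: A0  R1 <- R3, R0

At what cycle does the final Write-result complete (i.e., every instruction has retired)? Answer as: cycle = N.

I1  is:1  ro:2  ex:4  wr:5
I2  is:2  ro:6  ex:7  wr:8  — RAW R3: wait I1 write@5
I3  is:9  ro:10  ex:15  wr:16  — WAW R4: wait I2 write@8
I4  is:10  ro:11  ex:13  wr:14
I5  is:11  ro:15  ex:20  wr:21  — RAW R1: wait I4 write@14
I6  is:17  ro:22  ex:24  wr:25  — WAW R4: wait I3 write@16, RAW R0: wait I5 write@21
I7  is:22  ro:26  ex:31  wr:32  — struct: M1 busy until I5 writes@21, RAW R4: wait I6 write@25
I8  is:23  ro:33  ex:34  wr:35  — RAW R0: wait I7 write@32

cycle = 35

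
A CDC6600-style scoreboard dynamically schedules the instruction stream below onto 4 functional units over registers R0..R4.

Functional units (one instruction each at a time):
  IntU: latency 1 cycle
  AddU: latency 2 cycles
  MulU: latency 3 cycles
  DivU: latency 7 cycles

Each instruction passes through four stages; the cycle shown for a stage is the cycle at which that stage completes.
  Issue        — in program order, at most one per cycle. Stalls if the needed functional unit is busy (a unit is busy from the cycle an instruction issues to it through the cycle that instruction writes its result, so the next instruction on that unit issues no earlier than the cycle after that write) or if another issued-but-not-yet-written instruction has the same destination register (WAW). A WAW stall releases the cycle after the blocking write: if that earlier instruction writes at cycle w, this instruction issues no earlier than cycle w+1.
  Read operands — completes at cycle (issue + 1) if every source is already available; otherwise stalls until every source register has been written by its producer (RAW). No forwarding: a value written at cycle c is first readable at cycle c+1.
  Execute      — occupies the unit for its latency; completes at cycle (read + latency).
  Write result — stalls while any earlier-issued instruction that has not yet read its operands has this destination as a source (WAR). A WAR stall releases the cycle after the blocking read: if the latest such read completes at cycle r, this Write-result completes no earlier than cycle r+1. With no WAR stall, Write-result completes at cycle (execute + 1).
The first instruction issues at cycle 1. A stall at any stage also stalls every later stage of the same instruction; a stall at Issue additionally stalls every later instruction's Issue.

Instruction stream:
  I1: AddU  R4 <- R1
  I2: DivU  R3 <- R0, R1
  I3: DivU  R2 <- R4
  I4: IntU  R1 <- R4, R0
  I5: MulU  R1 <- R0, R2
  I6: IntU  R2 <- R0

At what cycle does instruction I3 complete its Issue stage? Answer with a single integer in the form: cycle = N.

cycle = 12

1) issue 1, read 2, done 4, write 5
2) issue 2, read 3, done 10, write 11
3) issue 12, read 13, done 20, write 21  <struct: DivU busy until I2 writes@11>
4) issue 13, read 14, done 15, write 16
5) issue 17, read 22, done 25, write 26  <WAW R1: wait I4 write@16 / RAW R2: wait I3 write@21>
6) issue 22, read 23, done 24, write 25  <WAW R2: wait I3 write@21>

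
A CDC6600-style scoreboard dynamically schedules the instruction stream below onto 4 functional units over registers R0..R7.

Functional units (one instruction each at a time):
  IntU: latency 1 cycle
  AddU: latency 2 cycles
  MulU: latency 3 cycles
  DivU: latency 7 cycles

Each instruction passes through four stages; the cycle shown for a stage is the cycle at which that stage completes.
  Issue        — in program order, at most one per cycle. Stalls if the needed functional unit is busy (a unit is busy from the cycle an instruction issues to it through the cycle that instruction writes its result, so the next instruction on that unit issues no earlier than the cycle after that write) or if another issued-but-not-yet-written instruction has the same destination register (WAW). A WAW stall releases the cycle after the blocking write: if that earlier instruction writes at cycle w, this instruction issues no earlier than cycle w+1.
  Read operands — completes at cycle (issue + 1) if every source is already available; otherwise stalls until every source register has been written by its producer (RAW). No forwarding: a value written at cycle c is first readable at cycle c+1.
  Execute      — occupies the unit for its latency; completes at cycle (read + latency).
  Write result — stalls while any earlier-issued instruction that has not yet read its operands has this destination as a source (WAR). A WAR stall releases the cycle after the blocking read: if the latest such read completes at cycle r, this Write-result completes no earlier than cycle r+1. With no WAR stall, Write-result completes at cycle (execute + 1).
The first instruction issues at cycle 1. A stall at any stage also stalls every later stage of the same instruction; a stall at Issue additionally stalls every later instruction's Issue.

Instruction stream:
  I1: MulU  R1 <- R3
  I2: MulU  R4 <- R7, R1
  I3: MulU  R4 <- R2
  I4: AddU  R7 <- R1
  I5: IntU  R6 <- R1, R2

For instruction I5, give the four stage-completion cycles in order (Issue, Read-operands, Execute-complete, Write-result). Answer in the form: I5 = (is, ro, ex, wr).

c1: issue I1 (MulU)
c2: I1 read-ops
c5: I1 finished on MulU
c6: I1→R1
c7: issue I2 (MulU)
c8: I2 read-ops
c11: I2 finished on MulU
c12: I2→R4
c13: issue I3 (MulU)
c14: I3 read-ops; issue I4 (AddU)
c15: I4 read-ops; issue I5 (IntU)
c16: I5 read-ops
c17: I3 finished on MulU; I4 finished on AddU; I5 finished on IntU
c18: I3→R4; I4→R7; I5→R6

I5 = (15, 16, 17, 18)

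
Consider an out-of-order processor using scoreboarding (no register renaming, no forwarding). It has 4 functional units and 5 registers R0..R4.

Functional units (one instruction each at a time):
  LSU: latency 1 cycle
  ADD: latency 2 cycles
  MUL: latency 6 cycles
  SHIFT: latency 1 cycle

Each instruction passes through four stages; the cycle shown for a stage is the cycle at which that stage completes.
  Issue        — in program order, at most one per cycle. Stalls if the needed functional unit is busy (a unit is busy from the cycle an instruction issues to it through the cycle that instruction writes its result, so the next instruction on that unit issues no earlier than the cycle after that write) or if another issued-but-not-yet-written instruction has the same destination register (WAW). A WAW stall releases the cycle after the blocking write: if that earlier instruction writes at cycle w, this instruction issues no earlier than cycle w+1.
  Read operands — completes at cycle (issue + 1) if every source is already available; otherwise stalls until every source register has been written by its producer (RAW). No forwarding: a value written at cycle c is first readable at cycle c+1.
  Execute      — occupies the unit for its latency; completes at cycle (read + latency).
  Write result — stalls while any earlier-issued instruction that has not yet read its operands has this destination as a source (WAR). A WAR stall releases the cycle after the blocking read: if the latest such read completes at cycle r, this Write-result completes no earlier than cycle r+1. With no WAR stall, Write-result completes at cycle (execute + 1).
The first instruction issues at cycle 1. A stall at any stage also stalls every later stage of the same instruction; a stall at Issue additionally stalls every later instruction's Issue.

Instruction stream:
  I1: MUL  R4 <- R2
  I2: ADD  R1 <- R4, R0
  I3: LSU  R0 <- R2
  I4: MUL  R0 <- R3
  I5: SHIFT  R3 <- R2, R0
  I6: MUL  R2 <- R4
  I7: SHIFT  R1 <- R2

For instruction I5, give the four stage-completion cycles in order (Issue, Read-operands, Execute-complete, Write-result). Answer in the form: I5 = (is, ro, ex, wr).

c1: I1→MUL
c2: I1 RO · I2→ADD
c3: I3→LSU
c4: I3 RO
c5: I3 EX
c8: I1 EX
c9: I1 WR R4
c10: I2 RO
c11: I3 WR R0
c12: I2 EX · I4→MUL
c13: I2 WR R1 · I4 RO · I5→SHIFT
c19: I4 EX
c20: I4 WR R0
c21: I5 RO · I6→MUL
c22: I5 EX · I6 RO
c23: I5 WR R3
c24: I7→SHIFT
c28: I6 EX
c29: I6 WR R2
c30: I7 RO
c31: I7 EX
c32: I7 WR R1

I5 = (13, 21, 22, 23)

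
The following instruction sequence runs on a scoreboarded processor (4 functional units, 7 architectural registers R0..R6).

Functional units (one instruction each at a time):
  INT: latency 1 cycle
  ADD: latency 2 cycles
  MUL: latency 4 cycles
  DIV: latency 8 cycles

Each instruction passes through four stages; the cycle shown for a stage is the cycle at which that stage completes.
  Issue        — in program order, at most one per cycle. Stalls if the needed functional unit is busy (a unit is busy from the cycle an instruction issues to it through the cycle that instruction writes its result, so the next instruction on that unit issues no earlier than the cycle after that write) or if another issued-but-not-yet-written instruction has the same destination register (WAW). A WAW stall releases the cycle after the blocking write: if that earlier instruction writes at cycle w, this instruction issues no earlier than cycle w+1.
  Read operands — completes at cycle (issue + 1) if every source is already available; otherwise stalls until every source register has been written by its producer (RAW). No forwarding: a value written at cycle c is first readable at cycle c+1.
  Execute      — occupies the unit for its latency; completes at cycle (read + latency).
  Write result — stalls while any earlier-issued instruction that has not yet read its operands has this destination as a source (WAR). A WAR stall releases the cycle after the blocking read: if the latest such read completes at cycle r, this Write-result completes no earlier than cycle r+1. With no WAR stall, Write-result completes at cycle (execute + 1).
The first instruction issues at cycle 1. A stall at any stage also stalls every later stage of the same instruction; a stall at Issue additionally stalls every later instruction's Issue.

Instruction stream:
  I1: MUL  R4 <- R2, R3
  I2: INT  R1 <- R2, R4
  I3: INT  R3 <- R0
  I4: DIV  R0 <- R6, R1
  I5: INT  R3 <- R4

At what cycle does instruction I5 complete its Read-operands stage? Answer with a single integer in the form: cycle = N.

cycle = 16

t=1  I1 issues→MUL
t=2  I1 reads | I2 issues→INT
t=6  I1 exec-done
t=7  I1 writes R4
t=8  I2 reads
t=9  I2 exec-done
t=10  I2 writes R1
t=11  I3 issues→INT
t=12  I3 reads | I4 issues→DIV
t=13  I3 exec-done | I4 reads
t=14  I3 writes R3
t=15  I5 issues→INT
t=16  I5 reads
t=17  I5 exec-done
t=18  I5 writes R3
t=21  I4 exec-done
t=22  I4 writes R0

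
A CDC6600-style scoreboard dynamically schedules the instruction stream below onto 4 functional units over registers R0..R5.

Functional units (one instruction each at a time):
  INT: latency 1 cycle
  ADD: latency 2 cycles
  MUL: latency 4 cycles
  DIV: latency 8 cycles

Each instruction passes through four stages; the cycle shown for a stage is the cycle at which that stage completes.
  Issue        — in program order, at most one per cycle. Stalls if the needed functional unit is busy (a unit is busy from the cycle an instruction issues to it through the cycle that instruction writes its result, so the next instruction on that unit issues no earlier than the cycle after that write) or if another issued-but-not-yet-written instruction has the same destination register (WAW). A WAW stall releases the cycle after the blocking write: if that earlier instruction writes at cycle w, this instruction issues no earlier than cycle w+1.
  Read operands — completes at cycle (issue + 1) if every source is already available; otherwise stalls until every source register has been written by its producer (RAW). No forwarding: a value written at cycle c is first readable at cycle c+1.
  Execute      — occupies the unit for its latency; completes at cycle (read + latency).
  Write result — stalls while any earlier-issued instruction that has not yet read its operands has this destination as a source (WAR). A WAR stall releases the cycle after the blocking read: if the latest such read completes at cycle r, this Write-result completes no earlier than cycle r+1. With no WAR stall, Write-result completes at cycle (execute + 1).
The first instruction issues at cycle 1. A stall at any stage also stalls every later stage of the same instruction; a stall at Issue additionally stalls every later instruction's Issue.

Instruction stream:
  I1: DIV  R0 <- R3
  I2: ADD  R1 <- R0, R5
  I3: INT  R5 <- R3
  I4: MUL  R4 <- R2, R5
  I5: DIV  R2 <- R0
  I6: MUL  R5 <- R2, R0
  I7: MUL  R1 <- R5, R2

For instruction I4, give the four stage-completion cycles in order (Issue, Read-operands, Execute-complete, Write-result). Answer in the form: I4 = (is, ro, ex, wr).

I4 = (4, 14, 18, 19)

I1  is:1  ro:2  ex:10  wr:11
I2  is:2  ro:12  ex:14  wr:15  — RAW R0: wait I1 write@11
I3  is:3  ro:4  ex:5  wr:13  — WAR R5: wait I2 read@12
I4  is:4  ro:14  ex:18  wr:19  — RAW R5: wait I3 write@13
I5  is:12  ro:13  ex:21  wr:22  — struct: DIV busy until I1 writes@11
I6  is:20  ro:23  ex:27  wr:28  — struct: MUL busy until I4 writes@19, RAW R2: wait I5 write@22
I7  is:29  ro:30  ex:34  wr:35  — struct: MUL busy until I6 writes@28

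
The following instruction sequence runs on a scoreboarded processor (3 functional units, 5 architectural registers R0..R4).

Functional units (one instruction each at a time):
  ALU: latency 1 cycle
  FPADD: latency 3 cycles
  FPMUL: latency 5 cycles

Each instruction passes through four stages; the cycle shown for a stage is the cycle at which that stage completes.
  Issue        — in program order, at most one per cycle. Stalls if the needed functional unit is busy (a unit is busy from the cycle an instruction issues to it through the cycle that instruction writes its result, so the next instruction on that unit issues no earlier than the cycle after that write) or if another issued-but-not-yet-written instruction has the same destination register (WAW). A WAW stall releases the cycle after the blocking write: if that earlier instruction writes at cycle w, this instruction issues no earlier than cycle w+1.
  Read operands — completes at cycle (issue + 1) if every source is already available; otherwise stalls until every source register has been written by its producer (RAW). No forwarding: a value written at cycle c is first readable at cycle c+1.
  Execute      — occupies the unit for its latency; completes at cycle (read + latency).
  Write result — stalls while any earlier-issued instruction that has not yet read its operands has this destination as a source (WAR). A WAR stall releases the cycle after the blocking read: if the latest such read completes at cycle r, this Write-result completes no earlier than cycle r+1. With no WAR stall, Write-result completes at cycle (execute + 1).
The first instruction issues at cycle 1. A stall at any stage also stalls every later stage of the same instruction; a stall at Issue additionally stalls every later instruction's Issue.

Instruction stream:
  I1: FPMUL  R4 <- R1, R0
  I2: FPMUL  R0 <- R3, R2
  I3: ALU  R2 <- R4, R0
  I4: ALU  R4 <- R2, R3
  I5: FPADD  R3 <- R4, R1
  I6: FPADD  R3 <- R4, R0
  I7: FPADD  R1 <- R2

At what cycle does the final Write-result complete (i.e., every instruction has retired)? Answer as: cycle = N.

cycle = 40

cycle 1: I1 issues→FPMUL
cycle 2: I1 reads
cycle 7: I1 exec-done
cycle 8: I1 writes R4
cycle 9: I2 issues→FPMUL
cycle 10: I2 reads | I3 issues→ALU
cycle 15: I2 exec-done
cycle 16: I2 writes R0
cycle 17: I3 reads
cycle 18: I3 exec-done
cycle 19: I3 writes R2
cycle 20: I4 issues→ALU
cycle 21: I4 reads | I5 issues→FPADD
cycle 22: I4 exec-done
cycle 23: I4 writes R4
cycle 24: I5 reads
cycle 27: I5 exec-done
cycle 28: I5 writes R3
cycle 29: I6 issues→FPADD
cycle 30: I6 reads
cycle 33: I6 exec-done
cycle 34: I6 writes R3
cycle 35: I7 issues→FPADD
cycle 36: I7 reads
cycle 39: I7 exec-done
cycle 40: I7 writes R1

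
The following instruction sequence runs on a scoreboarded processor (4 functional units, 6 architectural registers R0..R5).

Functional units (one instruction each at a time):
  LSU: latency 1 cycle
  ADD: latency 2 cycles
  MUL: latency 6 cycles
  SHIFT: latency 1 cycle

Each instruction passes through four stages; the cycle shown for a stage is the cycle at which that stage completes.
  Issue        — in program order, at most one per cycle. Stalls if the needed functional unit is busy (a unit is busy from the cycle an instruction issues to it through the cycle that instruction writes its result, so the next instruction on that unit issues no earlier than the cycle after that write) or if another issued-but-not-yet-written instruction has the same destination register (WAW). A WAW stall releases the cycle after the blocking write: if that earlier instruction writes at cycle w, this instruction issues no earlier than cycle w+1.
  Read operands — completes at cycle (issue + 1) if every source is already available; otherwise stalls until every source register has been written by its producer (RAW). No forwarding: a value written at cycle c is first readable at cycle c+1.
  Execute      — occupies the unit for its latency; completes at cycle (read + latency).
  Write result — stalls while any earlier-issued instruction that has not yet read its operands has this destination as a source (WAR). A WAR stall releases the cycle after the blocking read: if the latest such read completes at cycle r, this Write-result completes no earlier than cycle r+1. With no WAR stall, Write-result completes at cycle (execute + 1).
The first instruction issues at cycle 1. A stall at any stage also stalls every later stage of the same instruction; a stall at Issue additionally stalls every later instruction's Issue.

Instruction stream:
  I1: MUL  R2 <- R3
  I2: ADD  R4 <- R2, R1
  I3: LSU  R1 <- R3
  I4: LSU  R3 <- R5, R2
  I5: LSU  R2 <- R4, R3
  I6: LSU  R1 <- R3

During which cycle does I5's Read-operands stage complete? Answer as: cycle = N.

c1: I1 dispatched to MUL
c2: I1 operands ready; I2 dispatched to ADD
c3: I3 dispatched to LSU
c4: I3 operands ready
c5: I3 complete
c8: I1 complete
c9: R2←I1
c10: I2 operands ready
c11: R1←I3
c12: I2 complete; I4 dispatched to LSU
c13: R4←I2; I4 operands ready
c14: I4 complete
c15: R3←I4
c16: I5 dispatched to LSU
c17: I5 operands ready
c18: I5 complete
c19: R2←I5
c20: I6 dispatched to LSU
c21: I6 operands ready
c22: I6 complete
c23: R1←I6

cycle = 17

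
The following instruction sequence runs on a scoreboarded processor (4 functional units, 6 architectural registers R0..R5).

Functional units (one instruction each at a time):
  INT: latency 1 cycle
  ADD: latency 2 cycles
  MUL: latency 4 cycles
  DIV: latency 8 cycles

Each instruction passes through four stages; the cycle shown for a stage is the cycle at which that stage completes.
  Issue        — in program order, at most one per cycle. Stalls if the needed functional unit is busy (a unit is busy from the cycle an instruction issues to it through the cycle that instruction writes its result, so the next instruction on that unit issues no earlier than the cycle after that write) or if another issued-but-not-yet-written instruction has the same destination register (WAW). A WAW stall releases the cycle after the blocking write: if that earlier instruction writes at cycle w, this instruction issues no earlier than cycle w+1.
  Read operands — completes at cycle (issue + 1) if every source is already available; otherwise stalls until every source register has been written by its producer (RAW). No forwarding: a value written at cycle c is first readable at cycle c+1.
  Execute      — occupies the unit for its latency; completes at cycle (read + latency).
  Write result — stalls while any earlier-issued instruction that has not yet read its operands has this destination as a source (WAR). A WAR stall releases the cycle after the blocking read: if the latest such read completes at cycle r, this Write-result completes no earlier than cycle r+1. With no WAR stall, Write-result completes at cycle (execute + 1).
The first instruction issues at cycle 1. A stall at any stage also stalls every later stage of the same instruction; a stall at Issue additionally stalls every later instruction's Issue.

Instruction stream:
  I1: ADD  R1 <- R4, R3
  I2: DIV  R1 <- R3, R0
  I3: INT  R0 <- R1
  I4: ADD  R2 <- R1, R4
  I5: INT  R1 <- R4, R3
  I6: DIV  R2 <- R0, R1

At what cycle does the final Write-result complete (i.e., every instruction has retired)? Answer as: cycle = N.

cycle = 33

cycle 1: issue I1 (ADD)
cycle 2: I1 read-ops
cycle 4: I1 finished on ADD
cycle 5: I1→R1
cycle 6: issue I2 (DIV)
cycle 7: I2 read-ops | issue I3 (INT)
cycle 8: issue I4 (ADD)
cycle 15: I2 finished on DIV
cycle 16: I2→R1
cycle 17: I3 read-ops | I4 read-ops
cycle 18: I3 finished on INT
cycle 19: I3→R0 | I4 finished on ADD
cycle 20: I4→R2 | issue I5 (INT)
cycle 21: I5 read-ops | issue I6 (DIV)
cycle 22: I5 finished on INT
cycle 23: I5→R1
cycle 24: I6 read-ops
cycle 32: I6 finished on DIV
cycle 33: I6→R2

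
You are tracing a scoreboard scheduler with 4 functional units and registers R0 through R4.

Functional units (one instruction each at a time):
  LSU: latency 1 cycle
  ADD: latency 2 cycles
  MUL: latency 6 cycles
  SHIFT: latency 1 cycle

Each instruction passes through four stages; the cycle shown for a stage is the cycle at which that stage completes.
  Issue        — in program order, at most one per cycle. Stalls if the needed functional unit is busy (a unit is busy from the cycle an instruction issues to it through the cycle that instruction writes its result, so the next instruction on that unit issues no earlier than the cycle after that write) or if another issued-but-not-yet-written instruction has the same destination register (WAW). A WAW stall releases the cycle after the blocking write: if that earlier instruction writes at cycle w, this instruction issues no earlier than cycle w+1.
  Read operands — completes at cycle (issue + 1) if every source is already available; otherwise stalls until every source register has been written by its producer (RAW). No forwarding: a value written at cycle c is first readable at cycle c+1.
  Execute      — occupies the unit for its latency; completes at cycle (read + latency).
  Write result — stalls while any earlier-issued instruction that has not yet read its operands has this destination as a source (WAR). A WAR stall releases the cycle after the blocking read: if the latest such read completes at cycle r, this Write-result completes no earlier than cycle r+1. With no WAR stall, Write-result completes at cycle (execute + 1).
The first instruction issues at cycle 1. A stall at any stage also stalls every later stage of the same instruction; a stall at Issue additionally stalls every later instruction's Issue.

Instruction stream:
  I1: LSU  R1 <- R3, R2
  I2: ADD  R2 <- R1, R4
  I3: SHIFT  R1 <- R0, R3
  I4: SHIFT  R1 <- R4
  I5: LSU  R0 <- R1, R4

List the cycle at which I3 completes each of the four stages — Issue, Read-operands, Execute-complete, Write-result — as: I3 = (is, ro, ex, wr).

cycle 1: issue I1 (LSU)
cycle 2: I1 read-ops; issue I2 (ADD)
cycle 3: I1 finished on LSU
cycle 4: I1→R1
cycle 5: I2 read-ops; issue I3 (SHIFT)
cycle 6: I3 read-ops
cycle 7: I2 finished on ADD; I3 finished on SHIFT
cycle 8: I2→R2; I3→R1
cycle 9: issue I4 (SHIFT)
cycle 10: I4 read-ops; issue I5 (LSU)
cycle 11: I4 finished on SHIFT
cycle 12: I4→R1
cycle 13: I5 read-ops
cycle 14: I5 finished on LSU
cycle 15: I5→R0

I3 = (5, 6, 7, 8)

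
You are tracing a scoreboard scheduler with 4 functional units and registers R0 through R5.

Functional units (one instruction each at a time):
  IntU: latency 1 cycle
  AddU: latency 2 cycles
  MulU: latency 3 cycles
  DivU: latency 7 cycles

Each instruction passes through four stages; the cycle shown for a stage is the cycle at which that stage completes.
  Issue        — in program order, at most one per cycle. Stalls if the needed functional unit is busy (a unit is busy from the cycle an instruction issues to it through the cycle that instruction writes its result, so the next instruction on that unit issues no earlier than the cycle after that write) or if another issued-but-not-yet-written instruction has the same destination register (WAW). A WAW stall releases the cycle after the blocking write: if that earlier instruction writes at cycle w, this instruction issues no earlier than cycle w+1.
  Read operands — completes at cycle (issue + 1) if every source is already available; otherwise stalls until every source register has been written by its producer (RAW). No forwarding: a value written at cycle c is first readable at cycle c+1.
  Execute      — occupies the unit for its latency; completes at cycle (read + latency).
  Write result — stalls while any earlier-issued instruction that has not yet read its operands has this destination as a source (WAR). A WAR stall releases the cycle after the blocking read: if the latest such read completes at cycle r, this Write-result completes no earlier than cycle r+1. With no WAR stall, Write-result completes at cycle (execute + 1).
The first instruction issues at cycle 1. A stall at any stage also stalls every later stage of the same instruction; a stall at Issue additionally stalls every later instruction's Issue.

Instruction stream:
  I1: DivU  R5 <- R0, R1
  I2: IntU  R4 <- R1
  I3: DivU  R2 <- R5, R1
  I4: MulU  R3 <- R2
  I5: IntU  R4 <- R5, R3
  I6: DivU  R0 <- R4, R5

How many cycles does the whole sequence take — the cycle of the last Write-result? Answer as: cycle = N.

cycle = 37

t=1  I1→DivU
t=2  I1 RO | I2→IntU
t=3  I2 RO
t=4  I2 EX
t=5  I2 WR R4
t=9  I1 EX
t=10  I1 WR R5
t=11  I3→DivU
t=12  I3 RO | I4→MulU
t=13  I5→IntU
t=19  I3 EX
t=20  I3 WR R2
t=21  I4 RO | I6→DivU
t=24  I4 EX
t=25  I4 WR R3
t=26  I5 RO
t=27  I5 EX
t=28  I5 WR R4
t=29  I6 RO
t=36  I6 EX
t=37  I6 WR R0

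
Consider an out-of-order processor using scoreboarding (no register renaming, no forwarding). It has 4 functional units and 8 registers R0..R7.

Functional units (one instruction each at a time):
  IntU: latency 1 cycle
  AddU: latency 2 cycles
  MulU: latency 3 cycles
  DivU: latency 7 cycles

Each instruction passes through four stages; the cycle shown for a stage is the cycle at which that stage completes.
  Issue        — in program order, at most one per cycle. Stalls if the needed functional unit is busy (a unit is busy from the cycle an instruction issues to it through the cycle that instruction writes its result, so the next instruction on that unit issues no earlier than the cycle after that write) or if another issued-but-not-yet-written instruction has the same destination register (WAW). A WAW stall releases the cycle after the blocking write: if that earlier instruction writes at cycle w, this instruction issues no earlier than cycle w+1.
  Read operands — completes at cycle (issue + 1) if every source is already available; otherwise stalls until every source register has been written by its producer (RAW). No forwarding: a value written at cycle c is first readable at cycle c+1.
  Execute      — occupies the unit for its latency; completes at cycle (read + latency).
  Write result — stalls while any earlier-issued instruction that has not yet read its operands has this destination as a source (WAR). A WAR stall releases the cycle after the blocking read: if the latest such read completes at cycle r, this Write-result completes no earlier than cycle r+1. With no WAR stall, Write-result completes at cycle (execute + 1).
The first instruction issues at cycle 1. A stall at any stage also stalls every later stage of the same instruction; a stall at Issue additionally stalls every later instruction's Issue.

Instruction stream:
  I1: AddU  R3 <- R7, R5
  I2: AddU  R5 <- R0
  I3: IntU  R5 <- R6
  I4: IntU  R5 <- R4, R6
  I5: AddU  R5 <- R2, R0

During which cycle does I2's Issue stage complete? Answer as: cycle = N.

c1: issue I1 (AddU)
c2: I1 read-ops
c4: I1 finished on AddU
c5: I1→R3
c6: issue I2 (AddU)
c7: I2 read-ops
c9: I2 finished on AddU
c10: I2→R5
c11: issue I3 (IntU)
c12: I3 read-ops
c13: I3 finished on IntU
c14: I3→R5
c15: issue I4 (IntU)
c16: I4 read-ops
c17: I4 finished on IntU
c18: I4→R5
c19: issue I5 (AddU)
c20: I5 read-ops
c22: I5 finished on AddU
c23: I5→R5

cycle = 6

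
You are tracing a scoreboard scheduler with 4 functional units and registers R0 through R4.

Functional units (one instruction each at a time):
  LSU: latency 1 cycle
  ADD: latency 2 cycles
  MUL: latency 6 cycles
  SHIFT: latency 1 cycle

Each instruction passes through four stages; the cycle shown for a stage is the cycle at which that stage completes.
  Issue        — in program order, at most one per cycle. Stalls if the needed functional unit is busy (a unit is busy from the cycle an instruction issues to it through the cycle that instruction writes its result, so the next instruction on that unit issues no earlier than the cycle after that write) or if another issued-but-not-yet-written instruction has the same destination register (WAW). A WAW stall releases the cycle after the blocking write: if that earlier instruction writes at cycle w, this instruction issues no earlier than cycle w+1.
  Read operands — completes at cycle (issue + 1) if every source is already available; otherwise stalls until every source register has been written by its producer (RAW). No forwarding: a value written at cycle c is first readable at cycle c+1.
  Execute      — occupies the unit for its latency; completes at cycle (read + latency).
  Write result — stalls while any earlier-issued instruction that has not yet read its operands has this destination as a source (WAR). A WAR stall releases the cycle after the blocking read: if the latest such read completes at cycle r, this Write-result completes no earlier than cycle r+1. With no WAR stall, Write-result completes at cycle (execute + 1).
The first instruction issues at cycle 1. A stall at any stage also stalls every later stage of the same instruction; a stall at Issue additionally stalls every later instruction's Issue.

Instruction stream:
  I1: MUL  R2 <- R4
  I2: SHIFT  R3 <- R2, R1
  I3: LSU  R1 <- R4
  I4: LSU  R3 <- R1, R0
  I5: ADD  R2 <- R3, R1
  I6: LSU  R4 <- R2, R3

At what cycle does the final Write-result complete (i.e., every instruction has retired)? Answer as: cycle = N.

1) issue 1, read 2, done 8, write 9
2) issue 2, read 10, done 11, write 12  <RAW R2: wait I1 write@9>
3) issue 3, read 4, done 5, write 11  <WAR R1: wait I2 read@10>
4) issue 13, read 14, done 15, write 16  <WAW R3: wait I2 write@12>
5) issue 14, read 17, done 19, write 20  <RAW R3: wait I4 write@16>
6) issue 17, read 21, done 22, write 23  <struct: LSU busy until I4 writes@16 / RAW R2: wait I5 write@20>

cycle = 23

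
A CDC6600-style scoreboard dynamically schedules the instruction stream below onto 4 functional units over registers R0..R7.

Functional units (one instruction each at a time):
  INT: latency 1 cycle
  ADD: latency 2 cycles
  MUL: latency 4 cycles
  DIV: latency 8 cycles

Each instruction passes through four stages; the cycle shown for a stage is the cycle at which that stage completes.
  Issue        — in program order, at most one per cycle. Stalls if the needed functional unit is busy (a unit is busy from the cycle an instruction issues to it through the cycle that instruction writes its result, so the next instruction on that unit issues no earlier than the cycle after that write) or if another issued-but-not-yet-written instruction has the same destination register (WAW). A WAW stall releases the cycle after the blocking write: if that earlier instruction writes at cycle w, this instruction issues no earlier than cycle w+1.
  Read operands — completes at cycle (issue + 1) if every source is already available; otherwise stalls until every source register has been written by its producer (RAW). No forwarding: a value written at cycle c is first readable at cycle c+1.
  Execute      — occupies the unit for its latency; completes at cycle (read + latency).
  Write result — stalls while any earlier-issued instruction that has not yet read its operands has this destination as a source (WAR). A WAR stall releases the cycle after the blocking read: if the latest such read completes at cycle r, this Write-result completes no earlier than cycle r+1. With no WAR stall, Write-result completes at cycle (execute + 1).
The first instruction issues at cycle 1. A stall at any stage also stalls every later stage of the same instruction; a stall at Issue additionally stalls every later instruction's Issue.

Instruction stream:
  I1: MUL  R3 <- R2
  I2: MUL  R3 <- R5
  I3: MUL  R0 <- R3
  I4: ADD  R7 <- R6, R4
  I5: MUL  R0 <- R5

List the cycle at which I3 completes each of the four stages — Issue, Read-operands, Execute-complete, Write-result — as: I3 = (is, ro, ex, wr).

I3 = (15, 16, 20, 21)

[1] I1 issues→MUL
[2] I1 reads
[6] I1 exec-done
[7] I1 writes R3
[8] I2 issues→MUL
[9] I2 reads
[13] I2 exec-done
[14] I2 writes R3
[15] I3 issues→MUL
[16] I3 reads; I4 issues→ADD
[17] I4 reads
[19] I4 exec-done
[20] I3 exec-done; I4 writes R7
[21] I3 writes R0
[22] I5 issues→MUL
[23] I5 reads
[27] I5 exec-done
[28] I5 writes R0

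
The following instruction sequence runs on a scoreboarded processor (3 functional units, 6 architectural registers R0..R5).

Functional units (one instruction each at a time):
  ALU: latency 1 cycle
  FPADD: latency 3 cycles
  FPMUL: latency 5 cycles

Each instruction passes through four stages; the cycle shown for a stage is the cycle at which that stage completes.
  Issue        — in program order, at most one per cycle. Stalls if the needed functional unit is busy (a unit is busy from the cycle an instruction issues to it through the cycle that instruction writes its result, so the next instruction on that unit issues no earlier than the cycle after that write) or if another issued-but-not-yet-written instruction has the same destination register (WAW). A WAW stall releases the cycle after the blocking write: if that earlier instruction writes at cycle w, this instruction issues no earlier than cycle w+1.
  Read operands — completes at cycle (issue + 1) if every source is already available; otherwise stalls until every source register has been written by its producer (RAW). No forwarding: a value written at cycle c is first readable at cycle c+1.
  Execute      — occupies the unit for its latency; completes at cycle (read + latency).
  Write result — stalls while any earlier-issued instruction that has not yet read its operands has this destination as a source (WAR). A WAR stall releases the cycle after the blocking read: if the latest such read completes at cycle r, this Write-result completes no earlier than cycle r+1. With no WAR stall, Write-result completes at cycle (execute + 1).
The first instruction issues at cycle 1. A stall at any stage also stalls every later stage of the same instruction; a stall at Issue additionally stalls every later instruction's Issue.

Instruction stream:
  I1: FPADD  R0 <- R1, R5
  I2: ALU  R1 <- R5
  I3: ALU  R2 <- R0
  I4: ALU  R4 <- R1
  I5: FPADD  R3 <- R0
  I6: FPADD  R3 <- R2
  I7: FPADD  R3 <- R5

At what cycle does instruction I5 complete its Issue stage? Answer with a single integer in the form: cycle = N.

cycle = 11

c1: issue I1 (FPADD)
c2: I1 read-ops · issue I2 (ALU)
c3: I2 read-ops
c4: I2 finished on ALU
c5: I1 finished on FPADD · I2→R1
c6: I1→R0 · issue I3 (ALU)
c7: I3 read-ops
c8: I3 finished on ALU
c9: I3→R2
c10: issue I4 (ALU)
c11: I4 read-ops · issue I5 (FPADD)
c12: I4 finished on ALU · I5 read-ops
c13: I4→R4
c15: I5 finished on FPADD
c16: I5→R3
c17: issue I6 (FPADD)
c18: I6 read-ops
c21: I6 finished on FPADD
c22: I6→R3
c23: issue I7 (FPADD)
c24: I7 read-ops
c27: I7 finished on FPADD
c28: I7→R3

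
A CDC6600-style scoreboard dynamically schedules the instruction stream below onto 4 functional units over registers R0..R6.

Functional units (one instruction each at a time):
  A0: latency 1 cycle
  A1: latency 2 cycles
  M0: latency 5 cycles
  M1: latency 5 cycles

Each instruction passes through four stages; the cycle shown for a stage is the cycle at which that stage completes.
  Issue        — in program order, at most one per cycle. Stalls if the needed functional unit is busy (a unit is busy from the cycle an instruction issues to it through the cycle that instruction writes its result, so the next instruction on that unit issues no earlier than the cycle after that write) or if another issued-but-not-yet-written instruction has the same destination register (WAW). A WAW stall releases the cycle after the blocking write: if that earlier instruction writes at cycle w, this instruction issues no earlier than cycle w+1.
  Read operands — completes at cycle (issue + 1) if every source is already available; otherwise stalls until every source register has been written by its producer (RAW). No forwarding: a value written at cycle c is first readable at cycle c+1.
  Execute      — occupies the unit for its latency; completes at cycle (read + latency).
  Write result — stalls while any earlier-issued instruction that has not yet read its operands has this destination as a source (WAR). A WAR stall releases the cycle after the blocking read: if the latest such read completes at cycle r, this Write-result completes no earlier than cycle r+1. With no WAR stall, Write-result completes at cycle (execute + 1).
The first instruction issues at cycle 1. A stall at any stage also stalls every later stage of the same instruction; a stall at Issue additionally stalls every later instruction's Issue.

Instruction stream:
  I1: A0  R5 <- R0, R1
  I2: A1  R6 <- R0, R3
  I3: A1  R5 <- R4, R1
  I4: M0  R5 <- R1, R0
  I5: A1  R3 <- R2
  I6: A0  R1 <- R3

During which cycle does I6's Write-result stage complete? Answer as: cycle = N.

cycle = 20

[1] issue I1 (A0)
[2] I1 read-ops; issue I2 (A1)
[3] I1 finished on A0; I2 read-ops
[4] I1→R5
[5] I2 finished on A1
[6] I2→R6
[7] issue I3 (A1)
[8] I3 read-ops
[10] I3 finished on A1
[11] I3→R5
[12] issue I4 (M0)
[13] I4 read-ops; issue I5 (A1)
[14] I5 read-ops; issue I6 (A0)
[16] I5 finished on A1
[17] I5→R3
[18] I4 finished on M0; I6 read-ops
[19] I4→R5; I6 finished on A0
[20] I6→R1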